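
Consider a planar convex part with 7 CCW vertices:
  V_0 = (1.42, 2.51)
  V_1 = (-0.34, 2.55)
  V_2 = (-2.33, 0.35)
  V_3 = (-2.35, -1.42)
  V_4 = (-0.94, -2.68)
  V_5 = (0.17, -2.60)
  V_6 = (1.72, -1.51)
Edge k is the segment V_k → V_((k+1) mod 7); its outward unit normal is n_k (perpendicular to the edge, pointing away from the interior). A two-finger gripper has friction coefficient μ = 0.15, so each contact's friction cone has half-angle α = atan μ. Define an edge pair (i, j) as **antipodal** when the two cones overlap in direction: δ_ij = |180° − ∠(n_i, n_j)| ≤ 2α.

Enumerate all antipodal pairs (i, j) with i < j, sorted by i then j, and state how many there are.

α = atan 0.15 = 8.53°;  2α = 17.06°
n_0 = (+0.0227, +0.9997)
n_1 = (-0.7416, +0.6708)
n_2 = (-0.9999, +0.0113)
n_3 = (-0.6663, -0.7457)
n_4 = (+0.0719, -0.9974)
n_5 = (+0.5752, -0.8180)
n_6 = (+0.9972, +0.0744)
  (0,1): δ = 130.83°  ·
  (0,2): δ = 89.35°  ·
  (0,3): δ = 40.48°  ·
  (0,4): δ = 5.42°  ✓
  (0,5): δ = 36.42°  ·
  (0,6): δ = 95.57°  ·
  (1,2): δ = 138.52°  ·
  (1,3): δ = 89.65°  ·
  (1,4): δ = 43.75°  ·
  (1,5): δ = 12.75°  ✓
  (1,6): δ = 46.40°  ·
  (2,3): δ = 131.14°  ·
  (2,4): δ = 85.23°  ·
  (2,5): δ = 54.24°  ·
  (2,6): δ = 4.92°  ✓
  (3,4): δ = 134.09°  ·
  (3,5): δ = 103.10°  ·
  (3,6): δ = 43.95°  ·
  (4,5): δ = 149.01°  ·
  (4,6): δ = 89.85°  ·
  (5,6): δ = 120.85°  ·
antipodal pairs: 3

count = 3; pairs: (0,4), (1,5), (2,6)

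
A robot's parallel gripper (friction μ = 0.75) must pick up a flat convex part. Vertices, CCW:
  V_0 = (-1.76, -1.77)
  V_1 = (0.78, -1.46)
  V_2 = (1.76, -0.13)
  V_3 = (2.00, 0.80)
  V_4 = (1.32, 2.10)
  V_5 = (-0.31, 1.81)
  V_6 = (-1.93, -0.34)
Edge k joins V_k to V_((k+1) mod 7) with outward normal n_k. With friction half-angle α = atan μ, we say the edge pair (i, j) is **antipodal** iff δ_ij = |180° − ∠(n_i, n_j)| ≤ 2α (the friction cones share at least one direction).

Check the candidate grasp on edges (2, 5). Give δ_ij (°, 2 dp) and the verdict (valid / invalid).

α = atan 0.75 = 36.87°;  2α = 73.74°
edge 2: e_2 = (+0.24, +0.93);  n_2 = (+0.9683, -0.2499)
edge 5: e_5 = (-1.62, -2.15);  n_5 = (-0.7987, +0.6018)
∠(n_2, n_5) = 157.47°
δ = |180° − 157.47°| = 22.53°
22.53° ≤ 2α = 73.74°  →  valid

δ = 22.53°, valid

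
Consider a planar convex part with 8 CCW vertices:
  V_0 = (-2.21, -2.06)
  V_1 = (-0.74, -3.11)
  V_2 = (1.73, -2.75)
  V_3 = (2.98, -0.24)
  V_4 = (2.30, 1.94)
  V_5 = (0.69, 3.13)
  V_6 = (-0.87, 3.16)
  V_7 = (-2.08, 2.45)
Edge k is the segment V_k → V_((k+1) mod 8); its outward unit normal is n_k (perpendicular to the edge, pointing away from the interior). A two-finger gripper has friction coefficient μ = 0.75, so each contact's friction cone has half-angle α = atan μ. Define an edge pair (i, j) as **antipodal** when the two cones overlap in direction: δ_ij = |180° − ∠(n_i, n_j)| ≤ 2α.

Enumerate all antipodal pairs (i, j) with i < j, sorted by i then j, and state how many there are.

count = 12; pairs: (0,3), (0,4), (0,5), (0,6), (1,4), (1,5), (1,6), (2,5), (2,6), (2,7), (3,7), (4,7)

α = atan 0.75 = 36.87°;  2α = 73.74°
n_0 = (-0.5812, -0.8137)
n_1 = (+0.1442, -0.9895)
n_2 = (+0.8951, -0.4458)
n_3 = (+0.9546, +0.2978)
n_4 = (+0.5944, +0.8042)
n_5 = (+0.0192, +0.9998)
n_6 = (-0.5061, +0.8625)
n_7 = (-0.9996, +0.0288)
  (0,1): δ = 136.17°  ·
  (0,2): δ = 80.94°  ·
  (0,3): δ = 37.14°  ✓
  (0,4): δ = 0.93°  ✓
  (0,5): δ = 34.44°  ✓
  (0,6): δ = 65.94°  ✓
  (0,7): δ = 123.89°  ·
  (1,2): δ = 124.77°  ·
  (1,3): δ = 80.97°  ·
  (1,4): δ = 44.76°  ✓
  (1,5): δ = 9.39°  ✓
  (1,6): δ = 22.11°  ✓
  (1,7): δ = 80.06°  ·
  (2,3): δ = 136.20°  ·
  (2,4): δ = 100.00°  ·
  (2,5): δ = 64.63°  ✓
  (2,6): δ = 33.12°  ✓
  (2,7): δ = 24.82°  ✓
  (3,4): δ = 143.79°  ·
  (3,5): δ = 108.43°  ·
  (3,6): δ = 76.92°  ·
  (3,7): δ = 18.98°  ✓
  (4,5): δ = 144.63°  ·
  (4,6): δ = 113.13°  ·
  (4,7): δ = 55.18°  ✓
  (5,6): δ = 148.49°  ·
  (5,7): δ = 90.55°  ·
  (6,7): δ = 122.05°  ·
antipodal pairs: 12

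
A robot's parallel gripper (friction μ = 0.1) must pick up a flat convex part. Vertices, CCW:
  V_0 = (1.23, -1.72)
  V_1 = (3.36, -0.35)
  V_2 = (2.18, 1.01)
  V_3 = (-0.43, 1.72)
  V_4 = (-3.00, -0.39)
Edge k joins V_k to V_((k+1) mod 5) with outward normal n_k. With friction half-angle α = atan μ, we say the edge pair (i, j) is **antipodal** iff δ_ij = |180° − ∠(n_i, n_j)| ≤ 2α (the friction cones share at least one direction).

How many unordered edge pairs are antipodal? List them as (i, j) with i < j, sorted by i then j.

α = atan 0.1 = 5.71°;  2α = 11.42°
n_0 = (+0.5410, -0.8411)
n_1 = (+0.7553, +0.6554)
n_2 = (+0.2625, +0.9649)
n_3 = (-0.6345, +0.7729)
n_4 = (-0.2999, -0.9540)
  (0,1): δ = 81.80°  ·
  (0,2): δ = 47.97°  ·
  (0,3): δ = 6.64°  ✓
  (0,4): δ = 129.80°  ·
  (1,2): δ = 146.16°  ·
  (1,3): δ = 91.56°  ·
  (1,4): δ = 31.60°  ·
  (2,3): δ = 125.40°  ·
  (2,4): δ = 2.24°  ✓
  (3,4): δ = 56.84°  ·
antipodal pairs: 2

count = 2; pairs: (0,3), (2,4)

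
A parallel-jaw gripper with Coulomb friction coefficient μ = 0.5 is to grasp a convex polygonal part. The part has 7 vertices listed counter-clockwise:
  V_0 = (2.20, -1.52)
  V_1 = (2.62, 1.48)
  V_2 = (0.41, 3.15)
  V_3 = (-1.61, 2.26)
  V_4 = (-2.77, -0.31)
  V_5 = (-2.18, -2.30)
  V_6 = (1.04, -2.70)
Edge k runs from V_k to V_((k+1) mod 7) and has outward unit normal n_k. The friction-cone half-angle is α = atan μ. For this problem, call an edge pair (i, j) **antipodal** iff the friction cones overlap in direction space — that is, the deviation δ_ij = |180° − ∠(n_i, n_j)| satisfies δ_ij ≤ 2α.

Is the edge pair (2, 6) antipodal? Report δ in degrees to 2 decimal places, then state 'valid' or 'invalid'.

α = atan 0.5 = 26.57°;  2α = 53.13°
edge 2: e_2 = (-2.02, -0.89);  n_2 = (-0.4032, +0.9151)
edge 6: e_6 = (+1.16, +1.18);  n_6 = (+0.7131, -0.7010)
∠(n_2, n_6) = 158.29°
δ = |180° − 158.29°| = 21.71°
21.71° ≤ 2α = 53.13°  →  valid

δ = 21.71°, valid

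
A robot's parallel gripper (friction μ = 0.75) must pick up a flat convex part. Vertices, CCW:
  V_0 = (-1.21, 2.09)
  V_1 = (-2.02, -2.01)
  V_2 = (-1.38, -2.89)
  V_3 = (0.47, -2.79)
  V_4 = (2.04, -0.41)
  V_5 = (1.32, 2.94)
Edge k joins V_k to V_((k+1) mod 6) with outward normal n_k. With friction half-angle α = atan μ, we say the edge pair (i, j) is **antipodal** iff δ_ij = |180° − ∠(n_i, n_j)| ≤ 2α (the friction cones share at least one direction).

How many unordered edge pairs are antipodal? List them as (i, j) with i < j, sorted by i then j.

α = atan 0.75 = 36.87°;  2α = 73.74°
n_0 = (-0.9810, +0.1938)
n_1 = (-0.8087, -0.5882)
n_2 = (+0.0540, -0.9985)
n_3 = (+0.8347, -0.5506)
n_4 = (+0.9777, +0.2101)
n_5 = (-0.3185, +0.9479)
  (0,1): δ = 132.80°  ·
  (0,2): δ = 75.73°  ·
  (0,3): δ = 22.24°  ✓
  (0,4): δ = 23.31°  ✓
  (0,5): δ = 119.75°  ·
  (1,2): δ = 122.93°  ·
  (1,3): δ = 69.44°  ✓
  (1,4): δ = 23.90°  ✓
  (1,5): δ = 72.54°  ✓
  (2,3): δ = 126.51°  ·
  (2,4): δ = 80.96°  ·
  (2,5): δ = 15.48°  ✓
  (3,4): δ = 134.46°  ·
  (3,5): δ = 38.02°  ✓
  (4,5): δ = 83.56°  ·
antipodal pairs: 7

count = 7; pairs: (0,3), (0,4), (1,3), (1,4), (1,5), (2,5), (3,5)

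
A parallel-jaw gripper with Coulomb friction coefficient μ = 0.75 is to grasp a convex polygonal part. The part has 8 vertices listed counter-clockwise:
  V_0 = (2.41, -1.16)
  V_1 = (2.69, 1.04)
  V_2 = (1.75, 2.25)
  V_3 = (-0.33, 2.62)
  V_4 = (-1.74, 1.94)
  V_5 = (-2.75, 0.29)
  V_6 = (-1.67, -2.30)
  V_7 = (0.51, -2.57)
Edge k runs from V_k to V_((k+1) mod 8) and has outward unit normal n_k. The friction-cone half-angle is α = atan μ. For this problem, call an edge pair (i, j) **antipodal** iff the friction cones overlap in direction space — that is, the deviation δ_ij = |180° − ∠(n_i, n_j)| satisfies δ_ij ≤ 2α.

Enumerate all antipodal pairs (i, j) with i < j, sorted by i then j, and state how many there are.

α = atan 0.75 = 36.87°;  2α = 73.74°
n_0 = (+0.9920, -0.1263)
n_1 = (+0.7897, +0.6135)
n_2 = (+0.1751, +0.9845)
n_3 = (-0.4344, +0.9007)
n_4 = (-0.8529, +0.5221)
n_5 = (-0.9230, -0.3849)
n_6 = (-0.1229, -0.9924)
n_7 = (+0.5959, -0.8030)
  (0,1): δ = 134.90°  ·
  (0,2): δ = 92.83°  ·
  (0,3): δ = 57.00°  ✓
  (0,4): δ = 24.22°  ✓
  (0,5): δ = 29.89°  ✓
  (0,6): δ = 90.19°  ·
  (0,7): δ = 133.83°  ·
  (1,2): δ = 137.93°  ·
  (1,3): δ = 102.10°  ·
  (1,4): δ = 69.31°  ✓
  (1,5): δ = 15.21°  ✓
  (1,6): δ = 45.10°  ✓
  (1,7): δ = 88.74°  ·
  (2,3): δ = 144.17°  ·
  (2,4): δ = 111.39°  ·
  (2,5): δ = 57.28°  ✓
  (2,6): δ = 3.03°  ✓
  (2,7): δ = 46.67°  ✓
  (3,4): δ = 147.22°  ·
  (3,5): δ = 93.11°  ·
  (3,6): δ = 32.81°  ✓
  (3,7): δ = 10.83°  ✓
  (4,5): δ = 125.89°  ·
  (4,6): δ = 65.59°  ✓
  (4,7): δ = 21.95°  ✓
  (5,6): δ = 119.70°  ·
  (5,7): δ = 76.06°  ·
  (6,7): δ = 136.36°  ·
antipodal pairs: 13

count = 13; pairs: (0,3), (0,4), (0,5), (1,4), (1,5), (1,6), (2,5), (2,6), (2,7), (3,6), (3,7), (4,6), (4,7)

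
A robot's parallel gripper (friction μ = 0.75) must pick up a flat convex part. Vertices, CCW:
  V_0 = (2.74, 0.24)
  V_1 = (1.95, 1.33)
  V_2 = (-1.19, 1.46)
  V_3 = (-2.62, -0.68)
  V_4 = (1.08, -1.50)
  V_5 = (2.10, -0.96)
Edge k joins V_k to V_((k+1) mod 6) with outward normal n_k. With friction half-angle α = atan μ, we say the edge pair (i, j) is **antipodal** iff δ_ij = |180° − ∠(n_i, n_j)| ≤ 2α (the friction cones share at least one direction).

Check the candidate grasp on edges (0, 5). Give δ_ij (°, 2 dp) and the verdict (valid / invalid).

δ = 115.99°, invalid

α = atan 0.75 = 36.87°;  2α = 73.74°
edge 0: e_0 = (-0.79, +1.09);  n_0 = (+0.8097, +0.5868)
edge 5: e_5 = (+0.64, +1.20);  n_5 = (+0.8824, -0.4706)
∠(n_0, n_5) = 64.01°
δ = |180° − 64.01°| = 115.99°
115.99° > 2α = 73.74°  →  invalid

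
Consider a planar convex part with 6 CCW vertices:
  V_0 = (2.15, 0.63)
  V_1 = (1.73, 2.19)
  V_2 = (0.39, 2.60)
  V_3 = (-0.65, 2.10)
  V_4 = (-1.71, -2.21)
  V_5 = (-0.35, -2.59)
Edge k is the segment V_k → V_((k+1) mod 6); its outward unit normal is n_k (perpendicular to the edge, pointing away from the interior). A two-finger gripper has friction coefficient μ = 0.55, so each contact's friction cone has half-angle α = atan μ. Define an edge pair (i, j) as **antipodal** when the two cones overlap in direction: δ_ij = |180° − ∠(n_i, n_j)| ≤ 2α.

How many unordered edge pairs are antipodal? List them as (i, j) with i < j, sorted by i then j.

α = atan 0.55 = 28.81°;  2α = 57.62°
n_0 = (+0.9656, +0.2600)
n_1 = (+0.2926, +0.9562)
n_2 = (-0.4333, +0.9013)
n_3 = (-0.9711, +0.2388)
n_4 = (-0.2691, -0.9631)
n_5 = (+0.7899, -0.6133)
  (0,1): δ = 122.08°  ·
  (0,2): δ = 79.39°  ·
  (0,3): δ = 28.89°  ✓
  (0,4): δ = 59.32°  ·
  (0,5): δ = 127.11°  ·
  (1,2): δ = 137.31°  ·
  (1,3): δ = 86.80°  ·
  (1,4): δ = 1.40°  ✓
  (1,5): δ = 69.19°  ·
  (2,3): δ = 129.49°  ·
  (2,4): δ = 41.29°  ✓
  (2,5): δ = 26.50°  ✓
  (3,4): δ = 91.79°  ·
  (3,5): δ = 24.01°  ✓
  (4,5): δ = 112.21°  ·
antipodal pairs: 5

count = 5; pairs: (0,3), (1,4), (2,4), (2,5), (3,5)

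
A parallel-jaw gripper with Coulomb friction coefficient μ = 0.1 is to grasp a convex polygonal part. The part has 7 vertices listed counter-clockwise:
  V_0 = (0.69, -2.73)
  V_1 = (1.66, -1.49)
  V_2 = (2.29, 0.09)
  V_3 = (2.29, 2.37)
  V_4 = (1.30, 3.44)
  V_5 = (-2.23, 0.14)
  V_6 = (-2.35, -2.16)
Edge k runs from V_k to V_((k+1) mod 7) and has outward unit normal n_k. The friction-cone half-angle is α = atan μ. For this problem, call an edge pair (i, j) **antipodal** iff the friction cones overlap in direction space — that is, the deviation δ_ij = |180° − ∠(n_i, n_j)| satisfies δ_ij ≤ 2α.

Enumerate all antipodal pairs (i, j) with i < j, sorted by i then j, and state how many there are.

count = 2; pairs: (0,4), (2,5)

α = atan 0.1 = 5.71°;  2α = 11.42°
n_0 = (+0.7876, -0.6161)
n_1 = (+0.9289, -0.3704)
n_2 = (+1.0000, -0.0000)
n_3 = (+0.7340, +0.6791)
n_4 = (-0.6829, +0.7305)
n_5 = (-0.9986, +0.0521)
n_6 = (-0.1843, -0.9829)
  (0,1): δ = 163.70°  ·
  (0,2): δ = 141.97°  ·
  (0,3): δ = 99.19°  ·
  (0,4): δ = 8.89°  ✓
  (0,5): δ = 35.05°  ·
  (0,6): δ = 117.41°  ·
  (1,2): δ = 158.26°  ·
  (1,3): δ = 115.49°  ·
  (1,4): δ = 25.19°  ·
  (1,5): δ = 18.75°  ·
  (1,6): δ = 101.12°  ·
  (2,3): δ = 137.22°  ·
  (2,4): δ = 46.93°  ·
  (2,5): δ = 2.99°  ✓
  (2,6): δ = 79.38°  ·
  (3,4): δ = 89.70°  ·
  (3,5): δ = 45.76°  ·
  (3,6): δ = 36.60°  ·
  (4,5): δ = 136.06°  ·
  (4,6): δ = 53.69°  ·
  (5,6): δ = 97.63°  ·
antipodal pairs: 2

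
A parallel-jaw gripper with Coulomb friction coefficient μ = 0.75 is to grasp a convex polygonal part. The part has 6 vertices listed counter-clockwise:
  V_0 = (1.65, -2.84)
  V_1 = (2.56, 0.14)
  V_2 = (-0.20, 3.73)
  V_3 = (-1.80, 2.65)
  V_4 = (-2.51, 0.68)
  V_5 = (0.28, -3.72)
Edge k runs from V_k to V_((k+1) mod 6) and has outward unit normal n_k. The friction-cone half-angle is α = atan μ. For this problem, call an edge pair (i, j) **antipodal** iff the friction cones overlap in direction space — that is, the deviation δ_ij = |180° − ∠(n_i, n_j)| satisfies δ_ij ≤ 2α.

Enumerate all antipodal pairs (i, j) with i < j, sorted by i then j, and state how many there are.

α = atan 0.75 = 36.87°;  2α = 73.74°
n_0 = (+0.9564, -0.2921)
n_1 = (+0.7928, +0.6095)
n_2 = (-0.5595, +0.8288)
n_3 = (-0.9408, +0.3391)
n_4 = (-0.8445, -0.5355)
n_5 = (+0.5404, -0.8414)
  (0,1): δ = 125.47°  ·
  (0,2): δ = 39.00°  ✓
  (0,3): δ = 2.84°  ✓
  (0,4): δ = 49.36°  ✓
  (0,5): δ = 139.70°  ·
  (1,2): δ = 93.53°  ·
  (1,3): δ = 57.37°  ✓
  (1,4): δ = 5.17°  ✓
  (1,5): δ = 85.16°  ·
  (2,3): δ = 143.84°  ·
  (2,4): δ = 91.64°  ·
  (2,5): δ = 1.31°  ✓
  (3,4): δ = 127.80°  ·
  (3,5): δ = 37.47°  ✓
  (4,5): δ = 89.66°  ·
antipodal pairs: 7

count = 7; pairs: (0,2), (0,3), (0,4), (1,3), (1,4), (2,5), (3,5)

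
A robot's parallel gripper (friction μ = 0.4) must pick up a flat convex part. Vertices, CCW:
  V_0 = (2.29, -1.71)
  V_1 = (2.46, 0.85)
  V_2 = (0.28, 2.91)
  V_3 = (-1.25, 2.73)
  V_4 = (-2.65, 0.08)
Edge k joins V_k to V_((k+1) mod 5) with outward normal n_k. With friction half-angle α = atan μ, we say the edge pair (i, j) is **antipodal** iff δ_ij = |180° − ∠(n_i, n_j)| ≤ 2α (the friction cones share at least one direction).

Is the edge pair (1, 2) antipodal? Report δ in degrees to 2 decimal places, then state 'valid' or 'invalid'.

δ = 129.91°, invalid

α = atan 0.4 = 21.80°;  2α = 43.60°
edge 1: e_1 = (-2.18, +2.06);  n_1 = (+0.6868, +0.7268)
edge 2: e_2 = (-1.53, -0.18);  n_2 = (-0.1168, +0.9932)
∠(n_1, n_2) = 50.09°
δ = |180° − 50.09°| = 129.91°
129.91° > 2α = 43.60°  →  invalid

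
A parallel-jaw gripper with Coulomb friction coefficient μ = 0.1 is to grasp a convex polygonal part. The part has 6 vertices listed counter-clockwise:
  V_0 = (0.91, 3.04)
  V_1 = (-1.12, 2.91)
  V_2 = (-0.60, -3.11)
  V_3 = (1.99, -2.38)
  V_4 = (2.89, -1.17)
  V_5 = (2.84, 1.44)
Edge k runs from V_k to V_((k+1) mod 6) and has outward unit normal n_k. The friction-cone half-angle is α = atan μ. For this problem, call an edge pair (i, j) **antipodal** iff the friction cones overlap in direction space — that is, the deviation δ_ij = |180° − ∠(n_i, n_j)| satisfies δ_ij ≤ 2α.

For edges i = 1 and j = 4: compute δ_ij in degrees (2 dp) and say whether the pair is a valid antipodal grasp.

δ = 3.84°, valid

α = atan 0.1 = 5.71°;  2α = 11.42°
edge 1: e_1 = (+0.52, -6.02);  n_1 = (-0.9963, -0.0861)
edge 4: e_4 = (-0.05, +2.61);  n_4 = (+0.9998, +0.0192)
∠(n_1, n_4) = 176.16°
δ = |180° − 176.16°| = 3.84°
3.84° ≤ 2α = 11.42°  →  valid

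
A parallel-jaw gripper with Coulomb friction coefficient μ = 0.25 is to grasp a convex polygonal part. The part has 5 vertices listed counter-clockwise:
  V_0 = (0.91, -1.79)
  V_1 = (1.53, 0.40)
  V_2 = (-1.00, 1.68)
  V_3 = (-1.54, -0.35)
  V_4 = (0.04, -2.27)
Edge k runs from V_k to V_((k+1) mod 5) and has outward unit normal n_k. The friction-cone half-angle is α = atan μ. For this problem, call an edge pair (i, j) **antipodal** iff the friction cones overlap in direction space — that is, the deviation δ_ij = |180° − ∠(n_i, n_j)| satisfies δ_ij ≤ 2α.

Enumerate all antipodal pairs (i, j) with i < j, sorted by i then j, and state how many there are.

count = 2; pairs: (0,2), (1,3)

α = atan 0.25 = 14.04°;  2α = 28.07°
n_0 = (+0.9622, -0.2724)
n_1 = (+0.4514, +0.8923)
n_2 = (-0.9664, +0.2571)
n_3 = (-0.7722, -0.6354)
n_4 = (+0.4831, -0.8756)
  (0,1): δ = 101.03°  ·
  (0,2): δ = 0.91°  ✓
  (0,3): δ = 55.26°  ·
  (0,4): δ = 134.69°  ·
  (1,2): δ = 78.06°  ·
  (1,3): δ = 23.71°  ✓
  (1,4): δ = 55.72°  ·
  (2,3): δ = 125.65°  ·
  (2,4): δ = 46.22°  ·
  (3,4): δ = 100.56°  ·
antipodal pairs: 2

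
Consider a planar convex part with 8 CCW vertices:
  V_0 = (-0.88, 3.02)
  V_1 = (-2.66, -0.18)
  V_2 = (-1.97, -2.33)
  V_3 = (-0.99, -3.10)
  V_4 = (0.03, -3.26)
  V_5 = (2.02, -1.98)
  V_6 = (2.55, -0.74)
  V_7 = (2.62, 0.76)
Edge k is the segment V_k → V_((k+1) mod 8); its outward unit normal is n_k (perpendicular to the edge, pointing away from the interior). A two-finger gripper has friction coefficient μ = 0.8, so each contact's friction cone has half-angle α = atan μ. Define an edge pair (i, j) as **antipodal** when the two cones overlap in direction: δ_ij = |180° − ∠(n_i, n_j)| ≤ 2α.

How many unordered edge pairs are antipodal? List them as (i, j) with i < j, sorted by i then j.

count = 13; pairs: (0,3), (0,4), (0,5), (0,6), (1,4), (1,5), (1,6), (1,7), (2,5), (2,6), (2,7), (3,7), (4,7)

α = atan 0.8 = 38.66°;  2α = 77.32°
n_0 = (-0.8739, +0.4861)
n_1 = (-0.9522, -0.3056)
n_2 = (-0.6178, -0.7863)
n_3 = (-0.1550, -0.9879)
n_4 = (+0.5410, -0.8410)
n_5 = (+0.9195, -0.3930)
n_6 = (+0.9989, -0.0466)
n_7 = (+0.5425, +0.8401)
  (0,1): δ = 133.12°  ·
  (0,2): δ = 99.07°  ·
  (0,3): δ = 69.83°  ✓
  (0,4): δ = 28.17°  ✓
  (0,5): δ = 5.94°  ✓
  (0,6): δ = 26.41°  ✓
  (0,7): δ = 86.23°  ·
  (1,2): δ = 145.95°  ·
  (1,3): δ = 116.71°  ·
  (1,4): δ = 75.04°  ✓
  (1,5): δ = 40.94°  ✓
  (1,6): δ = 20.46°  ✓
  (1,7): δ = 39.36°  ✓
  (2,3): δ = 150.76°  ·
  (2,4): δ = 109.09°  ·
  (2,5): δ = 74.99°  ✓
  (2,6): δ = 54.51°  ✓
  (2,7): δ = 5.31°  ✓
  (3,4): δ = 138.34°  ·
  (3,5): δ = 104.23°  ·
  (3,6): δ = 83.76°  ·
  (3,7): δ = 23.94°  ✓
  (4,5): δ = 145.89°  ·
  (4,6): δ = 125.42°  ·
  (4,7): δ = 65.60°  ✓
  (5,6): δ = 159.53°  ·
  (5,7): δ = 99.71°  ·
  (6,7): δ = 120.18°  ·
antipodal pairs: 13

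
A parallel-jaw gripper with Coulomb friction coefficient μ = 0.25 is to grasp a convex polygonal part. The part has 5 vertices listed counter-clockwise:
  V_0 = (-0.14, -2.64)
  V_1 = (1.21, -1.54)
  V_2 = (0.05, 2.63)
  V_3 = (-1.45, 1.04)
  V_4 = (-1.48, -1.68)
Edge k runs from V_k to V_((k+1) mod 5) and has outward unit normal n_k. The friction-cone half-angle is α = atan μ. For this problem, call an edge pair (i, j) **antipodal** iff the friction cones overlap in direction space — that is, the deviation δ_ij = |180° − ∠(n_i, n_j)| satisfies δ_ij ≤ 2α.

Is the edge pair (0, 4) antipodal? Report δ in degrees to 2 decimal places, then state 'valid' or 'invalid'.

α = atan 0.25 = 14.04°;  2α = 28.07°
edge 0: e_0 = (+1.35, +1.10);  n_0 = (+0.6317, -0.7752)
edge 4: e_4 = (+1.34, -0.96);  n_4 = (-0.5824, -0.8129)
∠(n_0, n_4) = 74.79°
δ = |180° − 74.79°| = 105.21°
105.21° > 2α = 28.07°  →  invalid

δ = 105.21°, invalid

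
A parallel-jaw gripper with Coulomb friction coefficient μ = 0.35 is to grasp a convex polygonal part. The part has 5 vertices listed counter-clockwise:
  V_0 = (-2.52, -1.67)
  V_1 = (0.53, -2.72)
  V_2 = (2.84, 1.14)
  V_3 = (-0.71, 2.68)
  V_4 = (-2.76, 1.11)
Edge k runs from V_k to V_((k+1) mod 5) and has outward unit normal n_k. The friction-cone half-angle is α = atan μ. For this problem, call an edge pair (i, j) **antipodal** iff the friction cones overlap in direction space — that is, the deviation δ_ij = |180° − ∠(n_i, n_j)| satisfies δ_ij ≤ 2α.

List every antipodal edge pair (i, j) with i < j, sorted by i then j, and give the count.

α = atan 0.35 = 19.29°;  2α = 38.58°
n_0 = (-0.3255, -0.9455)
n_1 = (+0.8581, -0.5135)
n_2 = (+0.3980, +0.9174)
n_3 = (-0.6080, +0.7939)
n_4 = (-0.9963, -0.0860)
  (0,1): δ = 101.90°  ·
  (0,2): δ = 4.45°  ✓
  (0,3): δ = 56.44°  ·
  (0,4): δ = 113.93°  ·
  (1,2): δ = 82.55°  ·
  (1,3): δ = 21.65°  ✓
  (1,4): δ = 35.83°  ✓
  (2,3): δ = 119.10°  ·
  (2,4): δ = 61.61°  ·
  (3,4): δ = 122.51°  ·
antipodal pairs: 3

count = 3; pairs: (0,2), (1,3), (1,4)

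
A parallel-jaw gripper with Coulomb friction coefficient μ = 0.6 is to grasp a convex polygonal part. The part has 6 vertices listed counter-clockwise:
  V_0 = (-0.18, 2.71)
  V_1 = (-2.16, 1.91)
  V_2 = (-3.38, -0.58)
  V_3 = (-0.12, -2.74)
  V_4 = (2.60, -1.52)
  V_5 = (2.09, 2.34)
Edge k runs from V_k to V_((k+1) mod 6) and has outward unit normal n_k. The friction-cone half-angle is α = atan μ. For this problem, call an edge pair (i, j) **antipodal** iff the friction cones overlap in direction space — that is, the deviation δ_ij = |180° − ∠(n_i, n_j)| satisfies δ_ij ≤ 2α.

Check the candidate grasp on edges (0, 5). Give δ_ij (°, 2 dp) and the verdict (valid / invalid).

δ = 148.74°, invalid

α = atan 0.6 = 30.96°;  2α = 61.93°
edge 0: e_0 = (-1.98, -0.80);  n_0 = (-0.3746, +0.9272)
edge 5: e_5 = (-2.27, +0.37);  n_5 = (+0.1609, +0.9870)
∠(n_0, n_5) = 31.26°
δ = |180° − 31.26°| = 148.74°
148.74° > 2α = 61.93°  →  invalid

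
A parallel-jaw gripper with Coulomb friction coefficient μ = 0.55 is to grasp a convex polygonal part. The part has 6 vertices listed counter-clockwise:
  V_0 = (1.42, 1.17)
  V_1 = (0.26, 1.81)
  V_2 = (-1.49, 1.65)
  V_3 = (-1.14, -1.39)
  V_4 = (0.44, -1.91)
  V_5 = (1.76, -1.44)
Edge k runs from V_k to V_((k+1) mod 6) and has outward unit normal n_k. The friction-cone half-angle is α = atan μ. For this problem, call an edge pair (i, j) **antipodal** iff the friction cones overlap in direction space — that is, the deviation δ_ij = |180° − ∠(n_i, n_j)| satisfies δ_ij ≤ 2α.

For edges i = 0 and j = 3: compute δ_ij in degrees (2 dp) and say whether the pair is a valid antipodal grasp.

δ = 10.67°, valid

α = atan 0.55 = 28.81°;  2α = 57.62°
edge 0: e_0 = (-1.16, +0.64);  n_0 = (+0.4831, +0.8756)
edge 3: e_3 = (+1.58, -0.52);  n_3 = (-0.3126, -0.9499)
∠(n_0, n_3) = 169.33°
δ = |180° − 169.33°| = 10.67°
10.67° ≤ 2α = 57.62°  →  valid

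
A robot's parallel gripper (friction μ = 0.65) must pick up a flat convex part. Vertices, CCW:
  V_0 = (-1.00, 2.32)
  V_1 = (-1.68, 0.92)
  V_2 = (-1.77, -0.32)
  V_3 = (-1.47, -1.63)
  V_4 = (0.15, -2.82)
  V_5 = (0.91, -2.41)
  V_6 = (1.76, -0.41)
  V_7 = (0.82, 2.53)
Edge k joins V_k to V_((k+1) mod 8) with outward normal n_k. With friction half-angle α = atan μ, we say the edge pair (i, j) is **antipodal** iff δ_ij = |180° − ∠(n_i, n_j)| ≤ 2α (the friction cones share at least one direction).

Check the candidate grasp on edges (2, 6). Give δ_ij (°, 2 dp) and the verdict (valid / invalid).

α = atan 0.65 = 33.02°;  2α = 66.05°
edge 2: e_2 = (+0.30, -1.31);  n_2 = (-0.9748, -0.2232)
edge 6: e_6 = (-0.94, +2.94);  n_6 = (+0.9525, +0.3045)
∠(n_2, n_6) = 175.17°
δ = |180° − 175.17°| = 4.83°
4.83° ≤ 2α = 66.05°  →  valid

δ = 4.83°, valid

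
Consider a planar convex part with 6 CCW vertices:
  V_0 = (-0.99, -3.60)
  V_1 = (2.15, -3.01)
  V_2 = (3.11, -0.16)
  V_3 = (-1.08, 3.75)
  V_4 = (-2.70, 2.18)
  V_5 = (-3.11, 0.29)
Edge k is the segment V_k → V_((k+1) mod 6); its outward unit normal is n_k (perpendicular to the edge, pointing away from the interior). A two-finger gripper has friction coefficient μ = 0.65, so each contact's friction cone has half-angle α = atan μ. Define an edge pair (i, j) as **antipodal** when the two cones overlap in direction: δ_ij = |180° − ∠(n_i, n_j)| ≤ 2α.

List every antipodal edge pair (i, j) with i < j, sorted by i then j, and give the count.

count = 7; pairs: (0,2), (0,3), (1,3), (1,4), (1,5), (2,4), (2,5)

α = atan 0.65 = 33.02°;  2α = 66.05°
n_0 = (+0.1847, -0.9828)
n_1 = (+0.9477, -0.3192)
n_2 = (+0.6823, +0.7311)
n_3 = (-0.6959, +0.7181)
n_4 = (-0.9773, +0.2120)
n_5 = (-0.8781, -0.4785)
  (0,1): δ = 119.26°  ·
  (0,2): δ = 53.66°  ✓
  (0,3): δ = 33.46°  ✓
  (0,4): δ = 67.12°  ·
  (0,5): δ = 107.95°  ·
  (1,2): δ = 114.40°  ·
  (1,3): δ = 27.28°  ✓
  (1,4): δ = 6.38°  ✓
  (1,5): δ = 47.21°  ✓
  (2,3): δ = 92.88°  ·
  (2,4): δ = 59.22°  ✓
  (2,5): δ = 18.39°  ✓
  (3,4): δ = 146.34°  ·
  (3,5): δ = 105.51°  ·
  (4,5): δ = 139.17°  ·
antipodal pairs: 7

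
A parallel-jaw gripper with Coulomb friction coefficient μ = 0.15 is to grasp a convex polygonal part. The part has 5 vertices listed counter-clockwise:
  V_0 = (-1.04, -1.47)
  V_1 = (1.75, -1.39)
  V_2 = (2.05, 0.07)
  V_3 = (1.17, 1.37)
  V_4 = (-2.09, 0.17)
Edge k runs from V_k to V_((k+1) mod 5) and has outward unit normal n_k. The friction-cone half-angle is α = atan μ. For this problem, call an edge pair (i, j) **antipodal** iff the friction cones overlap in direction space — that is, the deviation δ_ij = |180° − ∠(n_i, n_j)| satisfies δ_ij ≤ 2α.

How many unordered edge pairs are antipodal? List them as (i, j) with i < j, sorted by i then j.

α = atan 0.15 = 8.53°;  2α = 17.06°
n_0 = (+0.0287, -0.9996)
n_1 = (+0.9795, -0.2013)
n_2 = (+0.8281, +0.5606)
n_3 = (-0.3454, +0.9384)
n_4 = (-0.8422, -0.5392)
  (0,1): δ = 103.25°  ·
  (0,2): δ = 57.55°  ·
  (0,3): δ = 18.57°  ·
  (0,4): δ = 120.99°  ·
  (1,2): δ = 134.29°  ·
  (1,3): δ = 58.18°  ·
  (1,4): δ = 44.24°  ·
  (2,3): δ = 103.89°  ·
  (2,4): δ = 1.47°  ✓
  (3,4): δ = 77.58°  ·
antipodal pairs: 1

count = 1; pairs: (2,4)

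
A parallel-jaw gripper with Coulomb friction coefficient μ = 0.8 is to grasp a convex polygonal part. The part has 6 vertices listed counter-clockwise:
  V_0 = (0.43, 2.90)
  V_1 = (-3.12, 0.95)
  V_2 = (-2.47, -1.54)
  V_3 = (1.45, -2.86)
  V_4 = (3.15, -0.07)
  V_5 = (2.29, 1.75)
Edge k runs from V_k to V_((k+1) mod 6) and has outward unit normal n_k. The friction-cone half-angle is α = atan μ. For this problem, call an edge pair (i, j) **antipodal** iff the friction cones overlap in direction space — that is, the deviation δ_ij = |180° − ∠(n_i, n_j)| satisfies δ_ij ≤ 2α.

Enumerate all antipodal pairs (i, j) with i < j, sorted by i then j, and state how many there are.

count = 7; pairs: (0,2), (0,3), (1,3), (1,4), (1,5), (2,4), (2,5)

α = atan 0.8 = 38.66°;  2α = 77.32°
n_0 = (-0.4814, +0.8765)
n_1 = (-0.9676, -0.2526)
n_2 = (-0.3191, -0.9477)
n_3 = (+0.8540, -0.5203)
n_4 = (+0.9041, +0.4272)
n_5 = (+0.5259, +0.8506)
  (0,1): δ = 104.15°  ·
  (0,2): δ = 47.39°  ✓
  (0,3): δ = 29.87°  ✓
  (0,4): δ = 86.51°  ·
  (0,5): δ = 119.49°  ·
  (1,2): δ = 123.24°  ·
  (1,3): δ = 45.98°  ✓
  (1,4): δ = 10.66°  ✓
  (1,5): δ = 43.64°  ✓
  (2,3): δ = 102.74°  ·
  (2,4): δ = 46.10°  ✓
  (2,5): δ = 13.12°  ✓
  (3,4): δ = 123.35°  ·
  (3,5): δ = 90.37°  ·
  (4,5): δ = 147.02°  ·
antipodal pairs: 7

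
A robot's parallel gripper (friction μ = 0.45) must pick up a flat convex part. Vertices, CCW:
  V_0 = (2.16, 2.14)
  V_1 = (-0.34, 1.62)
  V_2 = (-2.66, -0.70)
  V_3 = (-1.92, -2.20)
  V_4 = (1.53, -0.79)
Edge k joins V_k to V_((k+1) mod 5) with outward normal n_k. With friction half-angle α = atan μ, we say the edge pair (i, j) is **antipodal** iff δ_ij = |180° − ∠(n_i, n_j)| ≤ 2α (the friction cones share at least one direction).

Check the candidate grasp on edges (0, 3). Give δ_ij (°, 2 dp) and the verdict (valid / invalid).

δ = 10.48°, valid

α = atan 0.45 = 24.23°;  2α = 48.46°
edge 0: e_0 = (-2.50, -0.52);  n_0 = (-0.2036, +0.9790)
edge 3: e_3 = (+3.45, +1.41);  n_3 = (+0.3783, -0.9257)
∠(n_0, n_3) = 169.52°
δ = |180° − 169.52°| = 10.48°
10.48° ≤ 2α = 48.46°  →  valid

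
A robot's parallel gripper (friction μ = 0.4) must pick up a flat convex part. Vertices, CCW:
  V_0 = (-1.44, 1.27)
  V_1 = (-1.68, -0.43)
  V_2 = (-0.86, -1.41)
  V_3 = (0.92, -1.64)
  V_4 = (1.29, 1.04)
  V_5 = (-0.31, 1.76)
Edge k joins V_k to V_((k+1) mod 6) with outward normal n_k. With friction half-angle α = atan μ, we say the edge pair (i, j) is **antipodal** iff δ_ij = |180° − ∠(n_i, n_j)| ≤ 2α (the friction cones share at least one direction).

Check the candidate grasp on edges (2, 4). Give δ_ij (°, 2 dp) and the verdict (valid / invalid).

α = atan 0.4 = 21.80°;  2α = 43.60°
edge 2: e_2 = (+1.78, -0.23);  n_2 = (-0.1281, -0.9918)
edge 4: e_4 = (-1.60, +0.72);  n_4 = (+0.4104, +0.9119)
∠(n_2, n_4) = 163.13°
δ = |180° − 163.13°| = 16.87°
16.87° ≤ 2α = 43.60°  →  valid

δ = 16.87°, valid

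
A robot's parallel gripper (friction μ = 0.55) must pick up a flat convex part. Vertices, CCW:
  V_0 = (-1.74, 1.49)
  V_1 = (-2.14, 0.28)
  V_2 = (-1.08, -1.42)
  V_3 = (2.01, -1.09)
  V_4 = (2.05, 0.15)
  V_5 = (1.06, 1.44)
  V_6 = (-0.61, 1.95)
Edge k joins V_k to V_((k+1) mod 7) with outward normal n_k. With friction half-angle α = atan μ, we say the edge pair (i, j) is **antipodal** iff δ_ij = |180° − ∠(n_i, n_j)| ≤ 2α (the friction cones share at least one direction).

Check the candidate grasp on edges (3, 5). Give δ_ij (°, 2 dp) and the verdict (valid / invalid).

δ = 105.13°, invalid

α = atan 0.55 = 28.81°;  2α = 57.62°
edge 3: e_3 = (+0.04, +1.24);  n_3 = (+0.9995, -0.0322)
edge 5: e_5 = (-1.67, +0.51);  n_5 = (+0.2921, +0.9564)
∠(n_3, n_5) = 74.87°
δ = |180° − 74.87°| = 105.13°
105.13° > 2α = 57.62°  →  invalid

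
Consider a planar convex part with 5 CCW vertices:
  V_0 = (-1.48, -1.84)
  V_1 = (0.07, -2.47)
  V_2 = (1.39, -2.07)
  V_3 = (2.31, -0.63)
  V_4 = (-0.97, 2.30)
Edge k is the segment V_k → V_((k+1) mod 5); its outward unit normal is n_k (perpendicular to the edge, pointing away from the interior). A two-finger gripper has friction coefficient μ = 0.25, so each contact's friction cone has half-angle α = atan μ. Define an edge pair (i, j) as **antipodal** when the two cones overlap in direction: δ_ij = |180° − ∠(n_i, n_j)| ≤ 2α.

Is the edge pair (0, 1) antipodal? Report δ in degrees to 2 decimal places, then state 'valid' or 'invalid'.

δ = 141.02°, invalid

α = atan 0.25 = 14.04°;  2α = 28.07°
edge 0: e_0 = (+1.55, -0.63);  n_0 = (-0.3765, -0.9264)
edge 1: e_1 = (+1.32, +0.40);  n_1 = (+0.2900, -0.9570)
∠(n_0, n_1) = 38.98°
δ = |180° − 38.98°| = 141.02°
141.02° > 2α = 28.07°  →  invalid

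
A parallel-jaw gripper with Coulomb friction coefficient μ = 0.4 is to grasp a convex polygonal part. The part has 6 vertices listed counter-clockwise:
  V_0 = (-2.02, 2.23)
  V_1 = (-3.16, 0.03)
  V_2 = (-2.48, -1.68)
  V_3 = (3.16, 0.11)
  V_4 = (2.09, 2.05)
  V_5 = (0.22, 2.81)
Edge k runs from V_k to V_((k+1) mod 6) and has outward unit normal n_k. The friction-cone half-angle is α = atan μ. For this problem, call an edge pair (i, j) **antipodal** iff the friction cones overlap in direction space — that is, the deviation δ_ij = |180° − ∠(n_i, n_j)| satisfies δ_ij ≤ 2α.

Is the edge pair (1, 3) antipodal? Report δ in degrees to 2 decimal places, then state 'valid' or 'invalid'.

δ = 7.19°, valid

α = atan 0.4 = 21.80°;  2α = 43.60°
edge 1: e_1 = (+0.68, -1.71);  n_1 = (-0.9292, -0.3695)
edge 3: e_3 = (-1.07, +1.94);  n_3 = (+0.8756, +0.4830)
∠(n_1, n_3) = 172.81°
δ = |180° − 172.81°| = 7.19°
7.19° ≤ 2α = 43.60°  →  valid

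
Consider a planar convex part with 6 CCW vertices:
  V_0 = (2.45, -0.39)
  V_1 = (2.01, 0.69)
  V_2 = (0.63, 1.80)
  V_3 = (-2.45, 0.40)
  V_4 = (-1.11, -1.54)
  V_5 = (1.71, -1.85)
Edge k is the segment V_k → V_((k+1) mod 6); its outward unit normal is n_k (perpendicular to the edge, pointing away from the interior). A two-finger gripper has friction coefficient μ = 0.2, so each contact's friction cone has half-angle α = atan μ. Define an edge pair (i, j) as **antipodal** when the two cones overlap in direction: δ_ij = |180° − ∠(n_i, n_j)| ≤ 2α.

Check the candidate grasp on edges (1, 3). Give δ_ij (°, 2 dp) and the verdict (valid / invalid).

δ = 16.55°, valid

α = atan 0.2 = 11.31°;  2α = 22.62°
edge 1: e_1 = (-1.38, +1.11);  n_1 = (+0.6268, +0.7792)
edge 3: e_3 = (+1.34, -1.94);  n_3 = (-0.8228, -0.5683)
∠(n_1, n_3) = 163.45°
δ = |180° − 163.45°| = 16.55°
16.55° ≤ 2α = 22.62°  →  valid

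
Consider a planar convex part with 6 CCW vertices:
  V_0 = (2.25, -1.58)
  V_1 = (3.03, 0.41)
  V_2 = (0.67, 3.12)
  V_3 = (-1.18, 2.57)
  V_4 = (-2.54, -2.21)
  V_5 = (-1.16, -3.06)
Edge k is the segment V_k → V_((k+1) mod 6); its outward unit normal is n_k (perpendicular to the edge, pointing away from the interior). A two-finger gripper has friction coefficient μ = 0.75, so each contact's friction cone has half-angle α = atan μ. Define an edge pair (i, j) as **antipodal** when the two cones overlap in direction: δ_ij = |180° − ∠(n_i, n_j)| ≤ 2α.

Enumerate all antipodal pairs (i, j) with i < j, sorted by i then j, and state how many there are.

α = atan 0.75 = 36.87°;  2α = 73.74°
n_0 = (+0.9310, -0.3649)
n_1 = (+0.7541, +0.6567)
n_2 = (-0.2850, +0.9585)
n_3 = (-0.9618, +0.2737)
n_4 = (-0.5244, -0.8514)
n_5 = (+0.3981, -0.9173)
  (0,1): δ = 117.55°  ·
  (0,2): δ = 52.04°  ✓
  (0,3): δ = 5.52°  ✓
  (0,4): δ = 79.77°  ·
  (0,5): δ = 134.86°  ·
  (1,2): δ = 114.49°  ·
  (1,3): δ = 56.93°  ✓
  (1,4): δ = 17.32°  ✓
  (1,5): δ = 72.41°  ✓
  (2,3): δ = 122.44°  ·
  (2,4): δ = 48.19°  ✓
  (2,5): δ = 6.90°  ✓
  (3,4): δ = 105.75°  ·
  (3,5): δ = 50.66°  ✓
  (4,5): δ = 124.91°  ·
antipodal pairs: 8

count = 8; pairs: (0,2), (0,3), (1,3), (1,4), (1,5), (2,4), (2,5), (3,5)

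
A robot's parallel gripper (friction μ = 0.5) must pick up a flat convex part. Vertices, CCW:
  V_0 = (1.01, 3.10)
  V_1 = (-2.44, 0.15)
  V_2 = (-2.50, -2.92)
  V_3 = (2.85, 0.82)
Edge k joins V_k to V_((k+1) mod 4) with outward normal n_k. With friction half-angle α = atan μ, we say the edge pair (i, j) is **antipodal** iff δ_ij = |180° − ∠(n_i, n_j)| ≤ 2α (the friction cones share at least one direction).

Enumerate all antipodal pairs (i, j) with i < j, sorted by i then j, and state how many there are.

α = atan 0.5 = 26.57°;  2α = 53.13°
n_0 = (-0.6499, +0.7600)
n_1 = (-0.9998, +0.0195)
n_2 = (+0.5729, -0.8196)
n_3 = (+0.7782, +0.6280)
  (0,1): δ = 131.65°  ·
  (0,2): δ = 5.58°  ✓
  (0,3): δ = 88.37°  ·
  (1,2): δ = 53.92°  ·
  (1,3): δ = 40.02°  ✓
  (2,3): δ = 86.05°  ·
antipodal pairs: 2

count = 2; pairs: (0,2), (1,3)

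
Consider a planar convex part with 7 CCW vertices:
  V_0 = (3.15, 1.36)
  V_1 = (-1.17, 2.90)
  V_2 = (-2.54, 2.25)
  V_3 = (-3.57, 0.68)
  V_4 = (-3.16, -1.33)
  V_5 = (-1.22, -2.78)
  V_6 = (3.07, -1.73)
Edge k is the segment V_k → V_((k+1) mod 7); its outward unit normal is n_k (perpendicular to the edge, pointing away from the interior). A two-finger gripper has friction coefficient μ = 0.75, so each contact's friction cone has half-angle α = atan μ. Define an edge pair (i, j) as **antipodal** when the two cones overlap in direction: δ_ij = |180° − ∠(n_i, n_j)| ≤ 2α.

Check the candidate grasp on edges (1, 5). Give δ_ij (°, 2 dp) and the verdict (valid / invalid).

α = atan 0.75 = 36.87°;  2α = 73.74°
edge 1: e_1 = (-1.37, -0.65);  n_1 = (-0.4287, +0.9035)
edge 5: e_5 = (+4.29, +1.05);  n_5 = (+0.2377, -0.9713)
∠(n_1, n_5) = 168.37°
δ = |180° − 168.37°| = 11.63°
11.63° ≤ 2α = 73.74°  →  valid

δ = 11.63°, valid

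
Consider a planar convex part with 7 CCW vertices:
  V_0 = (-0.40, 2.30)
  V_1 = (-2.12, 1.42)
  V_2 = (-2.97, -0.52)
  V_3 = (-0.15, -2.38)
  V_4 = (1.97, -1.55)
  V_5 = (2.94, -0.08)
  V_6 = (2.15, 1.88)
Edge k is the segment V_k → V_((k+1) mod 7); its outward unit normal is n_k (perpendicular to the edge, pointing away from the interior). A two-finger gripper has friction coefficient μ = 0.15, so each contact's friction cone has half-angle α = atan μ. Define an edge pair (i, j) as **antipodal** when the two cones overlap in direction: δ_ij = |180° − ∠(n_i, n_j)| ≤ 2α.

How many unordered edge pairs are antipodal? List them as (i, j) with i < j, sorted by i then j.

count = 2; pairs: (0,3), (1,4)

α = atan 0.15 = 8.53°;  2α = 17.06°
n_0 = (-0.4555, +0.8902)
n_1 = (-0.9159, +0.4013)
n_2 = (-0.5506, -0.8348)
n_3 = (+0.3646, -0.9312)
n_4 = (+0.8347, -0.5508)
n_5 = (+0.9275, +0.3738)
n_6 = (+0.1625, +0.9867)
  (0,1): δ = 140.76°  ·
  (0,2): δ = 60.50°  ·
  (0,3): δ = 5.71°  ✓
  (0,4): δ = 29.49°  ·
  (0,5): δ = 84.86°  ·
  (0,6): δ = 143.55°  ·
  (1,2): δ = 99.75°  ·
  (1,3): δ = 44.96°  ·
  (1,4): δ = 9.76°  ✓
  (1,5): δ = 45.61°  ·
  (1,6): δ = 104.31°  ·
  (2,3): δ = 125.21°  ·
  (2,4): δ = 90.01°  ·
  (2,5): δ = 34.64°  ·
  (2,6): δ = 24.05°  ·
  (3,4): δ = 144.80°  ·
  (3,5): δ = 89.43°  ·
  (3,6): δ = 30.73°  ·
  (4,5): δ = 124.63°  ·
  (4,6): δ = 65.93°  ·
  (5,6): δ = 121.31°  ·
antipodal pairs: 2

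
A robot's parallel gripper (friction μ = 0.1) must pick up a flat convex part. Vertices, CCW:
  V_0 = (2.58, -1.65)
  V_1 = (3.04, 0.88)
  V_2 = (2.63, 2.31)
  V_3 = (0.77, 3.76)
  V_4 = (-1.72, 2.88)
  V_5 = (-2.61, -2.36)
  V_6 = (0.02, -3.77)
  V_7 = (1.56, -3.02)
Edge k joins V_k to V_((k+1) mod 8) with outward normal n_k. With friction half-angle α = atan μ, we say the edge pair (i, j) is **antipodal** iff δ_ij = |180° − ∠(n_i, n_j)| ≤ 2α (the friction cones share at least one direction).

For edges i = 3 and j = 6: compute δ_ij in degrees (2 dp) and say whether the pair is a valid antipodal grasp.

α = atan 0.1 = 5.71°;  2α = 11.42°
edge 3: e_3 = (-2.49, -0.88);  n_3 = (-0.3332, +0.9429)
edge 6: e_6 = (+1.54, +0.75);  n_6 = (+0.4378, -0.8990)
∠(n_3, n_6) = 173.50°
δ = |180° − 173.50°| = 6.50°
6.50° ≤ 2α = 11.42°  →  valid

δ = 6.50°, valid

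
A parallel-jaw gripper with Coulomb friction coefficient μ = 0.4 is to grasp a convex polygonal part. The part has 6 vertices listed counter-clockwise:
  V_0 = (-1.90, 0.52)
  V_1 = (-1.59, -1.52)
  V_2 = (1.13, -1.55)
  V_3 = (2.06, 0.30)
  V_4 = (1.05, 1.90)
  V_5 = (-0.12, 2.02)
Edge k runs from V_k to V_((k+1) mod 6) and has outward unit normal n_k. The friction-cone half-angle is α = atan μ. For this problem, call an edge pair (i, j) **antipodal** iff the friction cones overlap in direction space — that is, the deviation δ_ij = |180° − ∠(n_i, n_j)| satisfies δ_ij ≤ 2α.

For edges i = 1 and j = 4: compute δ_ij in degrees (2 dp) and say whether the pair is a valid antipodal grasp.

α = atan 0.4 = 21.80°;  2α = 43.60°
edge 1: e_1 = (+2.72, -0.03);  n_1 = (-0.0110, -0.9999)
edge 4: e_4 = (-1.17, +0.12);  n_4 = (+0.1020, +0.9948)
∠(n_1, n_4) = 174.78°
δ = |180° − 174.78°| = 5.22°
5.22° ≤ 2α = 43.60°  →  valid

δ = 5.22°, valid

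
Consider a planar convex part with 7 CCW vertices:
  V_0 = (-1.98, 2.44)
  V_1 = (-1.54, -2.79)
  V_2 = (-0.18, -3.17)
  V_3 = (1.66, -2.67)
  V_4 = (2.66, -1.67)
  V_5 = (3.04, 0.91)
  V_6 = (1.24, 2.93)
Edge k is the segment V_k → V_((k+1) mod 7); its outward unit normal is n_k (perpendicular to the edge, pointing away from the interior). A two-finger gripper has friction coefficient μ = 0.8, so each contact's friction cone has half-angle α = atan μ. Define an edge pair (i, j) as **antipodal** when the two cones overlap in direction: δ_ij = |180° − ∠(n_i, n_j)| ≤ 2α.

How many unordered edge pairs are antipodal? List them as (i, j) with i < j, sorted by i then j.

α = atan 0.8 = 38.66°;  2α = 77.32°
n_0 = (-0.9965, -0.0838)
n_1 = (-0.2691, -0.9631)
n_2 = (+0.2622, -0.9650)
n_3 = (+0.7071, -0.7071)
n_4 = (+0.9893, -0.1457)
n_5 = (+0.7466, +0.6653)
n_6 = (-0.1504, +0.9886)
  (0,1): δ = 110.42°  ·
  (0,2): δ = 79.61°  ·
  (0,3): δ = 49.81°  ✓
  (0,4): δ = 13.19°  ✓
  (0,5): δ = 36.89°  ✓
  (0,6): δ = 93.84°  ·
  (1,2): δ = 149.19°  ·
  (1,3): δ = 119.39°  ·
  (1,4): δ = 82.77°  ·
  (1,5): δ = 32.69°  ✓
  (1,6): δ = 24.26°  ✓
  (2,3): δ = 150.20°  ·
  (2,4): δ = 113.58°  ·
  (2,5): δ = 63.50°  ✓
  (2,6): δ = 6.55°  ✓
  (3,4): δ = 143.38°  ·
  (3,5): δ = 93.30°  ·
  (3,6): δ = 36.35°  ✓
  (4,5): δ = 129.92°  ·
  (4,6): δ = 72.97°  ✓
  (5,6): δ = 123.05°  ·
antipodal pairs: 9

count = 9; pairs: (0,3), (0,4), (0,5), (1,5), (1,6), (2,5), (2,6), (3,6), (4,6)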